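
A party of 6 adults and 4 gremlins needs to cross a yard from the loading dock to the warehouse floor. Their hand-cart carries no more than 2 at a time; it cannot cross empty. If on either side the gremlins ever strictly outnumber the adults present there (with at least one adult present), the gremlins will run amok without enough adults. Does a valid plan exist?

1. 2 gremlins → the warehouse floor.  (the loading dock: 6A 2G; the warehouse floor: 0A 2G)
2. 1 gremlin ← the loading dock.  (the loading dock: 6A 3G; the warehouse floor: 0A 1G)
3. 2 gremlins → the warehouse floor.  (the loading dock: 6A 1G; the warehouse floor: 0A 3G)
4. 1 gremlin ← the loading dock.  (the loading dock: 6A 2G; the warehouse floor: 0A 2G)
5. 2 adults → the warehouse floor.  (the loading dock: 4A 2G; the warehouse floor: 2A 2G)
6. 1 gremlin ← the loading dock.  (the loading dock: 4A 3G; the warehouse floor: 2A 1G)
7. 1 adult and 1 gremlin → the warehouse floor.  (the loading dock: 3A 2G; the warehouse floor: 3A 2G)
8. 1 gremlin ← the loading dock.  (the loading dock: 3A 3G; the warehouse floor: 3A 1G)
9. 2 gremlins → the warehouse floor.  (the loading dock: 3A 1G; the warehouse floor: 3A 3G)
10. 1 gremlin ← the loading dock.  (the loading dock: 3A 2G; the warehouse floor: 3A 2G)
11. 1 adult and 1 gremlin → the warehouse floor.  (the loading dock: 2A 1G; the warehouse floor: 4A 3G)
12. 1 gremlin ← the loading dock.  (the loading dock: 2A 2G; the warehouse floor: 4A 2G)
13. 2 gremlins → the warehouse floor.  (the loading dock: 2A 0G; the warehouse floor: 4A 4G)
14. 1 gremlin ← the loading dock.  (the loading dock: 2A 1G; the warehouse floor: 4A 3G)
15. 1 adult and 1 gremlin → the warehouse floor.  (the loading dock: 1A 0G; the warehouse floor: 5A 4G)
16. 1 gremlin ← the loading dock.  (the loading dock: 1A 1G; the warehouse floor: 5A 3G)
17. 1 adult and 1 gremlin → the warehouse floor.  (the loading dock: 0A 0G; the warehouse floor: 6A 4G)

Yes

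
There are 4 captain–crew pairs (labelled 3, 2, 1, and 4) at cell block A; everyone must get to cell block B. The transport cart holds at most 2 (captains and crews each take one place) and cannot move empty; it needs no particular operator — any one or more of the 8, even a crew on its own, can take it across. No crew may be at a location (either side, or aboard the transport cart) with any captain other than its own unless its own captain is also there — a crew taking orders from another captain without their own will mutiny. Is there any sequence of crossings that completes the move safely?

Following every safe sequence of crossings from the start, the most of the 8 that can be at cell block B as the transport cart arrives there on crossings 1, 3, 5 is 2, 3, 4 respectively; the best ever achieved is 4 of 8.
From crossing 7 on, no configuration arises that was not already reachable earlier: only 44 distinct safe configurations (who is on which side, and where the transport cart is) can ever be reached, none of them has everyone across, and every continuation just revisits them. So no valid plan exists.

No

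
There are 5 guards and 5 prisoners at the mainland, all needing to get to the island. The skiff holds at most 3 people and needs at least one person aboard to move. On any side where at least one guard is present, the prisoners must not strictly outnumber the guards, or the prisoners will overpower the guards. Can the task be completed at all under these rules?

Yes

1. 2 prisoners → the island.  (the mainland: 5G 3P; the island: 0G 2P)
2. 1 prisoner ← the mainland.  (the mainland: 5G 4P; the island: 0G 1P)
3. 3 prisoners → the island.  (the mainland: 5G 1P; the island: 0G 4P)
4. 1 prisoner ← the mainland.  (the mainland: 5G 2P; the island: 0G 3P)
5. 3 guards → the island.  (the mainland: 2G 2P; the island: 3G 3P)
6. 1 guard and 1 prisoner ← the mainland.  (the mainland: 3G 3P; the island: 2G 2P)
7. 3 guards → the island.  (the mainland: 0G 3P; the island: 5G 2P)
8. 1 prisoner ← the mainland.  (the mainland: 0G 4P; the island: 5G 1P)
9. 2 prisoners → the island.  (the mainland: 0G 2P; the island: 5G 3P)
10. 1 prisoner ← the mainland.  (the mainland: 0G 3P; the island: 5G 2P)
11. 3 prisoners → the island.  (the mainland: 0G 0P; the island: 5G 5P)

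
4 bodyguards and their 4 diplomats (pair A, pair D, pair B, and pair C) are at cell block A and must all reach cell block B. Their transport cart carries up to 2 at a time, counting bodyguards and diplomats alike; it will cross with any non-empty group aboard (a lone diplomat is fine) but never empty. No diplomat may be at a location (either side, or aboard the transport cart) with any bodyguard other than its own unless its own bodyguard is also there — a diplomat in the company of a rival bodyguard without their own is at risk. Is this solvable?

Following every safe sequence of crossings from the start, the most of the 8 that can be at cell block B as the transport cart arrives there on crossings 1, 3, 5 is 2, 3, 4 respectively; the best ever achieved is 4 of 8.
From crossing 7 on, no configuration arises that was not already reachable earlier: only 44 distinct safe configurations (who is on which side, and where the transport cart is) can ever be reached, none of them has everyone across, and every continuation just revisits them. So no valid plan exists.

No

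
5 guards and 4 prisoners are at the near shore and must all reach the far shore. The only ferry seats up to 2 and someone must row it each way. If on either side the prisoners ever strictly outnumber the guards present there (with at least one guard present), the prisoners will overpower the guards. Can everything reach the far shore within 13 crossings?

Counting alone: each trip to the far shore takes at most 2 across and each return brings at least 1 back, so after t trips out (and t−1 returns) at most 2t − (t−1) of the 9 are across; that first reaches 9 at t = 8, so at least 15 crossings are needed.
Since 13 < 15, 13 crossings cannot be enough. (The shortest complete plan in fact takes 15:)
1. 2 prisoners → the far shore.  (the near shore: 5G 2P; the far shore: 0G 2P)
2. 1 prisoner ← the near shore.  (the near shore: 5G 3P; the far shore: 0G 1P)
3. 2 prisoners → the far shore.  (the near shore: 5G 1P; the far shore: 0G 3P)
4. 1 prisoner ← the near shore.  (the near shore: 5G 2P; the far shore: 0G 2P)
5. 2 guards → the far shore.  (the near shore: 3G 2P; the far shore: 2G 2P)
6. 1 prisoner ← the near shore.  (the near shore: 3G 3P; the far shore: 2G 1P)
7. 1 guard and 1 prisoner → the far shore.  (the near shore: 2G 2P; the far shore: 3G 2P)
8. 1 guard ← the near shore.  (the near shore: 3G 2P; the far shore: 2G 2P)
9. 1 guard and 1 prisoner → the far shore.  (the near shore: 2G 1P; the far shore: 3G 3P)
10. 1 prisoner ← the near shore.  (the near shore: 2G 2P; the far shore: 3G 2P)
11. 1 guard and 1 prisoner → the far shore.  (the near shore: 1G 1P; the far shore: 4G 3P)
12. 1 guard ← the near shore.  (the near shore: 2G 1P; the far shore: 3G 3P)
13. 1 guard and 1 prisoner → the far shore.  (the near shore: 1G 0P; the far shore: 4G 4P)
14. 1 prisoner ← the near shore.  (the near shore: 1G 1P; the far shore: 4G 3P)
15. 1 guard and 1 prisoner → the far shore.  (the near shore: 0G 0P; the far shore: 5G 4P)

No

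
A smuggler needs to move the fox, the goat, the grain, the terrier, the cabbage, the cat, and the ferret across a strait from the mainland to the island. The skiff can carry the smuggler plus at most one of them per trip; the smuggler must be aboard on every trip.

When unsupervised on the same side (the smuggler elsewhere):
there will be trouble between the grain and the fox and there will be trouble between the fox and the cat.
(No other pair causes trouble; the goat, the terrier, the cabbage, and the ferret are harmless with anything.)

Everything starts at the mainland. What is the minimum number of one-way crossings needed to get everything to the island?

15

Counting alone: the smuggler can take at most 1 across per trip to the island, so moving all 7 needs at least 7 loaded trips out, with a return between consecutive ones — at least 13 crossings.
The safety rule pushes this higher. Following every safe sequence of crossings, the most of the 7 that can be at the island as the skiff arrives there on crossing 13 is 6 — never all 7.
So no plan with fewer than 15 crossings exists, and this one achieves 15:
1. Smuggler goes to the island with the fox.
2. Smuggler goes back to the mainland alone.
3. Smuggler goes to the island with the goat.
4. Smuggler goes back to the mainland alone.
5. Smuggler goes to the island with the grain.
6. Smuggler goes back to the mainland with the fox.
7. Smuggler goes to the island with the cat.
8. Smuggler goes back to the mainland alone.
9. Smuggler goes to the island with the terrier.
10. Smuggler goes back to the mainland alone.
11. Smuggler goes to the island with the cabbage.
12. Smuggler goes back to the mainland alone.
13. Smuggler goes to the island with the ferret.
14. Smuggler goes back to the mainland alone.
15. Smuggler goes to the island with the fox.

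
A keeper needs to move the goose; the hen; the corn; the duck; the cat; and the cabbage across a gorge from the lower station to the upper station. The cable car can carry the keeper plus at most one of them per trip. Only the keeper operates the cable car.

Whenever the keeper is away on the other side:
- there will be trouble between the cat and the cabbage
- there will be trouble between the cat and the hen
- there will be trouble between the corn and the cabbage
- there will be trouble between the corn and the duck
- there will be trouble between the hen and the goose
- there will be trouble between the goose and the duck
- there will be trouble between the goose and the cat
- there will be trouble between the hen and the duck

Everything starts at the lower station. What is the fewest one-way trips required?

Whatever the first load, the items left behind include a forbidden pair without the keeper. No opening move is safe, so no plan exists.

impossible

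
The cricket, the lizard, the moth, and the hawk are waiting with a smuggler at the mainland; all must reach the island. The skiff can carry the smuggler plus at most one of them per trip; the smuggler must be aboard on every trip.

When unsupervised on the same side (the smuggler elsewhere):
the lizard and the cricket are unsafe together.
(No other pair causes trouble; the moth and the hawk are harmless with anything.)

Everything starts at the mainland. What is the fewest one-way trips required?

Counting alone: the smuggler can take at most 1 across per trip to the island, so moving all 4 needs at least 4 loaded trips out, with a return between consecutive ones — at least 7 crossings.
The plan below uses exactly 7 crossings, so it is optimal:
1. Smuggler goes to the island with the cricket.
2. Smuggler goes back to the mainland alone.
3. Smuggler goes to the island with the moth.
4. Smuggler goes back to the mainland alone.
5. Smuggler goes to the island with the hawk.
6. Smuggler goes back to the mainland alone.
7. Smuggler goes to the island with the lizard.

7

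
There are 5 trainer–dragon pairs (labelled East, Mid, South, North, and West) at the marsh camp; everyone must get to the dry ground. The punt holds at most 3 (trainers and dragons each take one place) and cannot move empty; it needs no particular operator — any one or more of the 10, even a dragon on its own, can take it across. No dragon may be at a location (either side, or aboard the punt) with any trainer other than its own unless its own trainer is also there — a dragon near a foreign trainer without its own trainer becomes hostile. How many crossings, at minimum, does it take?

Counting alone: each trip to the dry ground takes at most 3 across and each return brings at least 1 back, so after t trips out (and t−1 returns) at most 3t − (t−1) of the 10 are across; that first reaches 10 at t = 5, so at least 9 crossings are needed.
The safety rule pushes this higher. Following every safe sequence of crossings, the most of the 10 that can be at the dry ground as the punt arrives there on crossing 9 is 9 — never all 10.
So no plan with fewer than 11 crossings exists, and this one achieves 11:
1. dragon East and trainer East cross → the dry ground.
2. trainer East crosses ← the marsh camp.
3. dragon Mid, dragon North, and dragon South cross → the dry ground.
4. dragon East crosses ← the marsh camp.
5. trainer Mid, trainer North, and trainer South cross → the dry ground.
6. dragon Mid and trainer Mid cross ← the marsh camp.
7. trainer East, trainer Mid, and trainer West cross → the dry ground.
8. dragon South crosses ← the marsh camp.
9. dragon East and dragon Mid cross → the dry ground.
10. dragon East crosses ← the marsh camp.
11. dragon East, dragon South, and dragon West cross → the dry ground.

11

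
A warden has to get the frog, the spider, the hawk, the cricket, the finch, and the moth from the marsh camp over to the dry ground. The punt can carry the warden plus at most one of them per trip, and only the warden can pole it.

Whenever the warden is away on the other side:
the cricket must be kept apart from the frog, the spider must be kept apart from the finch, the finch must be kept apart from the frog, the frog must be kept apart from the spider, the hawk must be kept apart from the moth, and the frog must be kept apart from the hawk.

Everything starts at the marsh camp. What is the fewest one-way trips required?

Whatever the first load, the items left behind include a forbidden pair without the warden. No opening move is safe, so no plan exists.

impossible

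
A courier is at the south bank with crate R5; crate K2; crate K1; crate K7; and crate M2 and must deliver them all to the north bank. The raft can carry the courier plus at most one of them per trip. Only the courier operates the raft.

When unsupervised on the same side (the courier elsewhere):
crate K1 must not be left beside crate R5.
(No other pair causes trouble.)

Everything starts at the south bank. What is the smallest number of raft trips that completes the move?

Counting alone: the courier can take at most 1 across per trip to the north bank, so moving all 5 needs at least 5 loaded trips out, with a return between consecutive ones — at least 9 crossings.
The plan below uses exactly 9 crossings, so it is optimal:
1. Courier goes to the north bank with crate R5.
2. Courier goes back to the south bank alone.
3. Courier goes to the north bank with crate K2.
4. Courier goes back to the south bank alone.
5. Courier goes to the north bank with crate K7.
6. Courier goes back to the south bank alone.
7. Courier goes to the north bank with crate M2.
8. Courier goes back to the south bank alone.
9. Courier goes to the north bank with crate K1.

9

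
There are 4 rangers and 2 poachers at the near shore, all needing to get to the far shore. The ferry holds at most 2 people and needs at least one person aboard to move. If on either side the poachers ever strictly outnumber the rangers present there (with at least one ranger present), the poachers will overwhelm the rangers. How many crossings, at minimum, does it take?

Counting alone: each trip to the far shore takes at most 2 across and each return brings at least 1 back, so after t trips out (and t−1 returns) at most 2t − (t−1) of the 6 are across; that first reaches 6 at t = 5, so at least 9 crossings are needed.
The plan below uses exactly 9 crossings, so it is optimal:
1. 2 poachers → the far shore.  (the near shore: 4R 0P; the far shore: 0R 2P)
2. 1 poacher ← the near shore.  (the near shore: 4R 1P; the far shore: 0R 1P)
3. 2 rangers → the far shore.  (the near shore: 2R 1P; the far shore: 2R 1P)
4. 1 poacher ← the near shore.  (the near shore: 2R 2P; the far shore: 2R 0P)
5. 2 poachers → the far shore.  (the near shore: 2R 0P; the far shore: 2R 2P)
6. 1 poacher ← the near shore.  (the near shore: 2R 1P; the far shore: 2R 1P)
7. 1 ranger and 1 poacher → the far shore.  (the near shore: 1R 0P; the far shore: 3R 2P)
8. 1 poacher ← the near shore.  (the near shore: 1R 1P; the far shore: 3R 1P)
9. 1 ranger and 1 poacher → the far shore.  (the near shore: 0R 0P; the far shore: 4R 2P)

9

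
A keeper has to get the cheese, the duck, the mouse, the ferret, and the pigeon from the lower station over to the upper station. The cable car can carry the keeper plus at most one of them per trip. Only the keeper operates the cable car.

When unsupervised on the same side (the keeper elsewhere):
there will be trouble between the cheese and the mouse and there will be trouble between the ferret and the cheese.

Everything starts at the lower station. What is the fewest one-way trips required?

Counting alone: the keeper can take at most 1 across per trip to the upper station, so moving all 5 needs at least 5 loaded trips out, with a return between consecutive ones — at least 9 crossings.
The safety rule pushes this higher. Following every safe sequence of crossings, the most of the 5 that can be at the upper station as the cable car arrives there on crossing 9 is 4 — never all 5.
So no plan with fewer than 11 crossings exists, and this one achieves 11:
1. Keeper goes to the upper station with the cheese.  [the lower station: the duck, the ferret, the mouse, the pigeon | the upper station: the cheese]
2. Keeper goes back to the lower station alone.  [the lower station: the duck, the ferret, the mouse, the pigeon | the upper station: the cheese]
3. Keeper goes to the upper station with the duck.  [the lower station: the ferret, the mouse, the pigeon | the upper station: the cheese, the duck]
4. Keeper goes back to the lower station alone.  [the lower station: the ferret, the mouse, the pigeon | the upper station: the cheese, the duck]
5. Keeper goes to the upper station with the mouse.  [the lower station: the ferret, the pigeon | the upper station: the cheese, the duck, the mouse]
6. Keeper goes back to the lower station with the cheese.  [the lower station: the cheese, the ferret, the pigeon | the upper station: the duck, the mouse]
7. Keeper goes to the upper station with the ferret.  [the lower station: the cheese, the pigeon | the upper station: the duck, the ferret, the mouse]
8. Keeper goes back to the lower station alone.  [the lower station: the cheese, the pigeon | the upper station: the duck, the ferret, the mouse]
9. Keeper goes to the upper station with the pigeon.  [the lower station: the cheese | the upper station: the duck, the ferret, the mouse, the pigeon]
10. Keeper goes back to the lower station alone.  [the lower station: the cheese | the upper station: the duck, the ferret, the mouse, the pigeon]
11. Keeper goes to the upper station with the cheese.  [the lower station: — | the upper station: the cheese, the duck, the ferret, the mouse, the pigeon]

11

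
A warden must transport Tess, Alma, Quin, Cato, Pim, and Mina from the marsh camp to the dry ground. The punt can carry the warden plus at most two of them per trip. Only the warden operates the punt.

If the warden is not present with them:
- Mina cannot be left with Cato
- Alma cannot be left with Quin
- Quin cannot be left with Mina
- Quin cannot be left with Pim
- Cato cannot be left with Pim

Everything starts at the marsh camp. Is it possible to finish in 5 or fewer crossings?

Counting alone: the warden can take at most 2 across per trip to the dry ground, so moving all 6 needs at least 3 loaded trips out, with a return between consecutive ones — at least 5 crossings.
The safety rule pushes this higher. Following every safe sequence of crossings, the most of the 6 that can be at the dry ground as the punt arrives there on crossing 5 is 5 — never all 6.
So the move cannot be finished within 5 crossings. (The shortest complete plan takes 7:)
1. Warden goes to the dry ground with Cato and Quin.  [the marsh camp: Alma, Mina, Pim, Tess | the dry ground: Cato, Quin]
2. Warden goes back to the marsh camp alone.  [the marsh camp: Alma, Mina, Pim, Tess | the dry ground: Cato, Quin]
3. Warden goes to the dry ground with Alma and Tess.  [the marsh camp: Mina, Pim | the dry ground: Alma, Cato, Quin, Tess]
4. Warden goes back to the marsh camp with Quin.  [the marsh camp: Mina, Pim, Quin | the dry ground: Alma, Cato, Tess]
5. Warden goes to the dry ground with Mina and Pim.  [the marsh camp: Quin | the dry ground: Alma, Cato, Mina, Pim, Tess]
6. Warden goes back to the marsh camp with Cato.  [the marsh camp: Cato, Quin | the dry ground: Alma, Mina, Pim, Tess]
7. Warden goes to the dry ground with Cato and Quin.  [the marsh camp: — | the dry ground: Alma, Cato, Mina, Pim, Quin, Tess]

No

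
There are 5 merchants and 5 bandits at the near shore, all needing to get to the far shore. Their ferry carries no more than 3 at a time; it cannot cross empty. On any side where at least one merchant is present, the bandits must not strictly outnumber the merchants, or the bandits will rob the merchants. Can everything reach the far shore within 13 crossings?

Yes

Yes — this plan uses 11 crossings (≤ 13):
1. 2 bandits → the far shore.  (the near shore: 5M 3B; the far shore: 0M 2B)
2. 1 bandit ← the near shore.  (the near shore: 5M 4B; the far shore: 0M 1B)
3. 3 bandits → the far shore.  (the near shore: 5M 1B; the far shore: 0M 4B)
4. 1 bandit ← the near shore.  (the near shore: 5M 2B; the far shore: 0M 3B)
5. 3 merchants → the far shore.  (the near shore: 2M 2B; the far shore: 3M 3B)
6. 1 merchant and 1 bandit ← the near shore.  (the near shore: 3M 3B; the far shore: 2M 2B)
7. 3 merchants → the far shore.  (the near shore: 0M 3B; the far shore: 5M 2B)
8. 1 bandit ← the near shore.  (the near shore: 0M 4B; the far shore: 5M 1B)
9. 2 bandits → the far shore.  (the near shore: 0M 2B; the far shore: 5M 3B)
10. 1 bandit ← the near shore.  (the near shore: 0M 3B; the far shore: 5M 2B)
11. 3 bandits → the far shore.  (the near shore: 0M 0B; the far shore: 5M 5B)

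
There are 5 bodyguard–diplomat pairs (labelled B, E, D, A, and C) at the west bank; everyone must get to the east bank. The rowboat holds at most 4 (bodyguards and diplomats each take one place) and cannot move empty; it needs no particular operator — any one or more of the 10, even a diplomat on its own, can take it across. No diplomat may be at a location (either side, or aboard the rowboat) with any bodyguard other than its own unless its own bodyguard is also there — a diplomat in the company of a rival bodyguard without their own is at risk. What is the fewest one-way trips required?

7

Counting alone: each trip to the east bank takes at most 4 across and each return brings at least 1 back, so after t trips out (and t−1 returns) at most 4t − (t−1) of the 10 are across; that first reaches 10 at t = 3, so at least 5 crossings are needed.
The safety rule pushes this higher. Following every safe sequence of crossings, the most of the 10 that can be at the east bank as the rowboat arrives there on crossing 5 is 9 — never all 10.
So no plan with fewer than 7 crossings exists, and this one achieves 7:
1. bodyguard B and diplomat B cross → the east bank.
2. bodyguard B crosses ← the west bank.
3. diplomat A, diplomat C, diplomat D, and diplomat E cross → the east bank.
4. diplomat B crosses ← the west bank.
5. bodyguard A, bodyguard C, bodyguard D, and bodyguard E cross → the east bank.
6. bodyguard E and diplomat E cross ← the west bank.
7. bodyguard B, bodyguard E, diplomat B, and diplomat E cross → the east bank.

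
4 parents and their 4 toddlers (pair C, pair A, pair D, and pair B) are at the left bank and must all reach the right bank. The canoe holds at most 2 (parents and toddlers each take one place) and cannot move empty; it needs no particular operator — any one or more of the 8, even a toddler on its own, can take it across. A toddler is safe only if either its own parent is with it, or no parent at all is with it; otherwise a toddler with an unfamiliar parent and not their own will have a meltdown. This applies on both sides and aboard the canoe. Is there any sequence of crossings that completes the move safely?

Following every safe sequence of crossings from the start, the most of the 8 that can be at the right bank as the canoe arrives there on crossings 1, 3, 5 is 2, 3, 4 respectively; the best ever achieved is 4 of 8.
From crossing 7 on, no configuration arises that was not already reachable earlier: only 44 distinct safe configurations (who is on which side, and where the canoe is) can ever be reached, none of them has everyone across, and every continuation just revisits them. So no valid plan exists.

No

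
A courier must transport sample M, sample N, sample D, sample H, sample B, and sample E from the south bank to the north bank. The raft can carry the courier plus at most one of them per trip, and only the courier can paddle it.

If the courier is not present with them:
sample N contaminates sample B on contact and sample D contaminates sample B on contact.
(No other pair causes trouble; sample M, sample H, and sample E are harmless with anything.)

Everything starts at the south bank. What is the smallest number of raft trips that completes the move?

13

Counting alone: the courier can take at most 1 across per trip to the north bank, so moving all 6 needs at least 6 loaded trips out, with a return between consecutive ones — at least 11 crossings.
The safety rule pushes this higher. Following every safe sequence of crossings, the most of the 6 that can be at the north bank as the raft arrives there on crossing 11 is 5 — never all 6.
So no plan with fewer than 13 crossings exists, and this one achieves 13:
1. Courier goes to the north bank with sample B.
2. Courier goes back to the south bank alone.
3. Courier goes to the north bank with sample M.
4. Courier goes back to the south bank alone.
5. Courier goes to the north bank with sample N.
6. Courier goes back to the south bank with sample B.
7. Courier goes to the north bank with sample D.
8. Courier goes back to the south bank alone.
9. Courier goes to the north bank with sample H.
10. Courier goes back to the south bank alone.
11. Courier goes to the north bank with sample E.
12. Courier goes back to the south bank alone.
13. Courier goes to the north bank with sample B.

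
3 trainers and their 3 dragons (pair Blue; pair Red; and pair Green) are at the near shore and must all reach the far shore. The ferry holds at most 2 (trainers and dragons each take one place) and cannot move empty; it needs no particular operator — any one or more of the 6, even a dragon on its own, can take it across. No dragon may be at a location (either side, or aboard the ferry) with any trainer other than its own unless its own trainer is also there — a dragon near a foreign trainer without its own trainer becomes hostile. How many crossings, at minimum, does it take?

11

Counting alone: each trip to the far shore takes at most 2 across and each return brings at least 1 back, so after t trips out (and t−1 returns) at most 2t − (t−1) of the 6 are across; that first reaches 6 at t = 5, so at least 9 crossings are needed.
The safety rule pushes this higher. Following every safe sequence of crossings, the most of the 6 that can be at the far shore as the ferry arrives there on crossing 9 is 5 — never all 6.
So no plan with fewer than 11 crossings exists, and this one achieves 11:
1. dragon Blue and trainer Blue cross → the far shore.
2. trainer Blue crosses ← the near shore.
3. dragon Green and dragon Red cross → the far shore.
4. dragon Blue crosses ← the near shore.
5. trainer Green and trainer Red cross → the far shore.
6. dragon Red and trainer Red cross ← the near shore.
7. trainer Blue and trainer Red cross → the far shore.
8. dragon Green crosses ← the near shore.
9. dragon Blue and dragon Red cross → the far shore.
10. trainer Green crosses ← the near shore.
11. dragon Green and trainer Green cross → the far shore.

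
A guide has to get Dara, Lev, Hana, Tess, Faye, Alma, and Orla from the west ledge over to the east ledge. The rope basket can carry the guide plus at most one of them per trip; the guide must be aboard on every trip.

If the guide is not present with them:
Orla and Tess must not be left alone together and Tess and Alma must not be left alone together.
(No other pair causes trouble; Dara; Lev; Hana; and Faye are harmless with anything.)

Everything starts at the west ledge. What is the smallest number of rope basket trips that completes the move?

Counting alone: the guide can take at most 1 across per trip to the east ledge, so moving all 7 needs at least 7 loaded trips out, with a return between consecutive ones — at least 13 crossings.
The safety rule pushes this higher. Following every safe sequence of crossings, the most of the 7 that can be at the east ledge as the rope basket arrives there on crossing 13 is 6 — never all 7.
So no plan with fewer than 15 crossings exists, and this one achieves 15:
1. Guide goes to the east ledge with Tess.  [the west ledge: Alma, Dara, Faye, Hana, Lev, Orla | the east ledge: Tess]
2. Guide goes back to the west ledge alone.  [the west ledge: Alma, Dara, Faye, Hana, Lev, Orla | the east ledge: Tess]
3. Guide goes to the east ledge with Dara.  [the west ledge: Alma, Faye, Hana, Lev, Orla | the east ledge: Dara, Tess]
4. Guide goes back to the west ledge alone.  [the west ledge: Alma, Faye, Hana, Lev, Orla | the east ledge: Dara, Tess]
5. Guide goes to the east ledge with Lev.  [the west ledge: Alma, Faye, Hana, Orla | the east ledge: Dara, Lev, Tess]
6. Guide goes back to the west ledge alone.  [the west ledge: Alma, Faye, Hana, Orla | the east ledge: Dara, Lev, Tess]
7. Guide goes to the east ledge with Hana.  [the west ledge: Alma, Faye, Orla | the east ledge: Dara, Hana, Lev, Tess]
8. Guide goes back to the west ledge alone.  [the west ledge: Alma, Faye, Orla | the east ledge: Dara, Hana, Lev, Tess]
9. Guide goes to the east ledge with Faye.  [the west ledge: Alma, Orla | the east ledge: Dara, Faye, Hana, Lev, Tess]
10. Guide goes back to the west ledge alone.  [the west ledge: Alma, Orla | the east ledge: Dara, Faye, Hana, Lev, Tess]
11. Guide goes to the east ledge with Alma.  [the west ledge: Orla | the east ledge: Alma, Dara, Faye, Hana, Lev, Tess]
12. Guide goes back to the west ledge with Tess.  [the west ledge: Orla, Tess | the east ledge: Alma, Dara, Faye, Hana, Lev]
13. Guide goes to the east ledge with Orla.  [the west ledge: Tess | the east ledge: Alma, Dara, Faye, Hana, Lev, Orla]
14. Guide goes back to the west ledge alone.  [the west ledge: Tess | the east ledge: Alma, Dara, Faye, Hana, Lev, Orla]
15. Guide goes to the east ledge with Tess.  [the west ledge: — | the east ledge: Alma, Dara, Faye, Hana, Lev, Orla, Tess]

15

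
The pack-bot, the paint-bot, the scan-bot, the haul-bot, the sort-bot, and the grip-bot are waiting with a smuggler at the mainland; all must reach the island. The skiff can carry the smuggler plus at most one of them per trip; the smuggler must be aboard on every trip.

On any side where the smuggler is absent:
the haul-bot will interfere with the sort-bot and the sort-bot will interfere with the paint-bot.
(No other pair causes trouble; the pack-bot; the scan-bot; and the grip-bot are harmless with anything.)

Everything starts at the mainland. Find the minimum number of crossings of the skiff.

13

Counting alone: the smuggler can take at most 1 across per trip to the island, so moving all 6 needs at least 6 loaded trips out, with a return between consecutive ones — at least 11 crossings.
The safety rule pushes this higher. Following every safe sequence of crossings, the most of the 6 that can be at the island as the skiff arrives there on crossing 11 is 5 — never all 6.
So no plan with fewer than 13 crossings exists, and this one achieves 13:
1. Smuggler goes to the island with the sort-bot.
2. Smuggler goes back to the mainland alone.
3. Smuggler goes to the island with the pack-bot.
4. Smuggler goes back to the mainland alone.
5. Smuggler goes to the island with the paint-bot.
6. Smuggler goes back to the mainland with the sort-bot.
7. Smuggler goes to the island with the haul-bot.
8. Smuggler goes back to the mainland alone.
9. Smuggler goes to the island with the scan-bot.
10. Smuggler goes back to the mainland alone.
11. Smuggler goes to the island with the grip-bot.
12. Smuggler goes back to the mainland alone.
13. Smuggler goes to the island with the sort-bot.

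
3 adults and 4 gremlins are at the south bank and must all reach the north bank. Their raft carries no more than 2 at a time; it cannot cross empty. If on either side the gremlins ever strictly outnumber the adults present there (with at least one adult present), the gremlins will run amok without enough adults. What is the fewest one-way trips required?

impossible

The gremlins already outnumber the adults at the south bank before anyone moves, so the starting position itself is disallowed.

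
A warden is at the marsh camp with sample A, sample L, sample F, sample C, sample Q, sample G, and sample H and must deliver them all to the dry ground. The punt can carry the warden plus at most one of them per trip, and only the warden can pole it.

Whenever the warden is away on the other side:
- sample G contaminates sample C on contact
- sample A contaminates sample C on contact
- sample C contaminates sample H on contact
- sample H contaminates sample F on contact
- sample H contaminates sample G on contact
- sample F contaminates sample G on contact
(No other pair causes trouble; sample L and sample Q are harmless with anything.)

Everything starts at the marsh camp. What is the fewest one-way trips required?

Whatever the first load, the items left behind include a forbidden pair without the warden. No opening move is safe, so no plan exists.

impossible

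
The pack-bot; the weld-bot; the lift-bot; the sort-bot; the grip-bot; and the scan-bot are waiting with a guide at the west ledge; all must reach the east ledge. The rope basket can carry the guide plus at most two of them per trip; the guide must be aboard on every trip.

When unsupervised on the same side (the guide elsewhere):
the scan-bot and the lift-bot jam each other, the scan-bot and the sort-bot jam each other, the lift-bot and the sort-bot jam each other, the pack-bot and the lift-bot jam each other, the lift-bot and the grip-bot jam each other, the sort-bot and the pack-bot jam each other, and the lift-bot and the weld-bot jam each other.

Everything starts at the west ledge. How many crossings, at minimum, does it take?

Counting alone: the guide can take at most 2 across per trip to the east ledge, so moving all 6 needs at least 3 loaded trips out, with a return between consecutive ones — at least 5 crossings.
The safety rule pushes this higher. Following every safe sequence of crossings, the most of the 6 that can be at the east ledge as the rope basket arrives there on crossings 5, 7 is 4, 5 respectively — never all 6.
So no plan with fewer than 9 crossings exists, and this one achieves 9:
1. Guide goes to the east ledge with the lift-bot and the sort-bot.  [the west ledge: the grip-bot, the pack-bot, the scan-bot, the weld-bot | the east ledge: the lift-bot, the sort-bot]
2. Guide goes back to the west ledge with the lift-bot.  [the west ledge: the grip-bot, the lift-bot, the pack-bot, the scan-bot, the weld-bot | the east ledge: the sort-bot]
3. Guide goes to the east ledge with the lift-bot and the weld-bot.  [the west ledge: the grip-bot, the pack-bot, the scan-bot | the east ledge: the lift-bot, the sort-bot, the weld-bot]
4. Guide goes back to the west ledge with the lift-bot.  [the west ledge: the grip-bot, the lift-bot, the pack-bot, the scan-bot | the east ledge: the sort-bot, the weld-bot]
5. Guide goes to the east ledge with the grip-bot and the lift-bot.  [the west ledge: the pack-bot, the scan-bot | the east ledge: the grip-bot, the lift-bot, the sort-bot, the weld-bot]
6. Guide goes back to the west ledge with the lift-bot.  [the west ledge: the lift-bot, the pack-bot, the scan-bot | the east ledge: the grip-bot, the sort-bot, the weld-bot]
7. Guide goes to the east ledge with the pack-bot and the scan-bot.  [the west ledge: the lift-bot | the east ledge: the grip-bot, the pack-bot, the scan-bot, the sort-bot, the weld-bot]
8. Guide goes back to the west ledge with the sort-bot.  [the west ledge: the lift-bot, the sort-bot | the east ledge: the grip-bot, the pack-bot, the scan-bot, the weld-bot]
9. Guide goes to the east ledge with the lift-bot and the sort-bot.  [the west ledge: — | the east ledge: the grip-bot, the lift-bot, the pack-bot, the scan-bot, the sort-bot, the weld-bot]

9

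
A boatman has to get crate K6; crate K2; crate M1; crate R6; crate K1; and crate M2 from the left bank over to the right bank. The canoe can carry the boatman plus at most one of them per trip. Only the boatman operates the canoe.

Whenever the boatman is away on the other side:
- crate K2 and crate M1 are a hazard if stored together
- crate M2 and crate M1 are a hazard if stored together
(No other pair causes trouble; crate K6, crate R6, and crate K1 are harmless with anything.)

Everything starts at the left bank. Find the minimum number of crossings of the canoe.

13

Counting alone: the boatman can take at most 1 across per trip to the right bank, so moving all 6 needs at least 6 loaded trips out, with a return between consecutive ones — at least 11 crossings.
The safety rule pushes this higher. Following every safe sequence of crossings, the most of the 6 that can be at the right bank as the canoe arrives there on crossing 11 is 5 — never all 6.
So no plan with fewer than 13 crossings exists, and this one achieves 13:
1. Boatman goes to the right bank with crate M1.  [the left bank: crate K1, crate K2, crate K6, crate M2, crate R6 | the right bank: crate M1]
2. Boatman goes back to the left bank alone.  [the left bank: crate K1, crate K2, crate K6, crate M2, crate R6 | the right bank: crate M1]
3. Boatman goes to the right bank with crate K6.  [the left bank: crate K1, crate K2, crate M2, crate R6 | the right bank: crate K6, crate M1]
4. Boatman goes back to the left bank alone.  [the left bank: crate K1, crate K2, crate M2, crate R6 | the right bank: crate K6, crate M1]
5. Boatman goes to the right bank with crate K2.  [the left bank: crate K1, crate M2, crate R6 | the right bank: crate K2, crate K6, crate M1]
6. Boatman goes back to the left bank with crate M1.  [the left bank: crate K1, crate M1, crate M2, crate R6 | the right bank: crate K2, crate K6]
7. Boatman goes to the right bank with crate M2.  [the left bank: crate K1, crate M1, crate R6 | the right bank: crate K2, crate K6, crate M2]
8. Boatman goes back to the left bank alone.  [the left bank: crate K1, crate M1, crate R6 | the right bank: crate K2, crate K6, crate M2]
9. Boatman goes to the right bank with crate R6.  [the left bank: crate K1, crate M1 | the right bank: crate K2, crate K6, crate M2, crate R6]
10. Boatman goes back to the left bank alone.  [the left bank: crate K1, crate M1 | the right bank: crate K2, crate K6, crate M2, crate R6]
11. Boatman goes to the right bank with crate K1.  [the left bank: crate M1 | the right bank: crate K1, crate K2, crate K6, crate M2, crate R6]
12. Boatman goes back to the left bank alone.  [the left bank: crate M1 | the right bank: crate K1, crate K2, crate K6, crate M2, crate R6]
13. Boatman goes to the right bank with crate M1.  [the left bank: — | the right bank: crate K1, crate K2, crate K6, crate M1, crate M2, crate R6]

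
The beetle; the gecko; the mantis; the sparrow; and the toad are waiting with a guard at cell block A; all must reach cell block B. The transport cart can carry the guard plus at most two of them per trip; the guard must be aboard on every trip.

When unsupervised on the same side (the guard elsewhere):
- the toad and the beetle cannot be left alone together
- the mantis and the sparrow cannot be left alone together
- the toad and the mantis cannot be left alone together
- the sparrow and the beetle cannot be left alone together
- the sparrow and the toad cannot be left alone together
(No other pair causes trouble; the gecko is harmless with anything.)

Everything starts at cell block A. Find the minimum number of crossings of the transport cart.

Counting alone: the guard can take at most 2 across per trip to cell block B, so moving all 5 needs at least 3 loaded trips out, with a return between consecutive ones — at least 5 crossings.
The safety rule pushes this higher. Following every safe sequence of crossings, the most of the 5 that can be at cell block B as the transport cart arrives there on crossing 5 is 4 — never all 5.
So no plan with fewer than 7 crossings exists, and this one achieves 7:
1. Guard goes to cell block B with the sparrow and the toad.
2. Guard goes back to cell block A with the sparrow.
3. Guard goes to cell block B with the beetle and the mantis.
4. Guard goes back to cell block A with the toad.
5. Guard goes to cell block B with the gecko and the sparrow.
6. Guard goes back to cell block A with the sparrow.
7. Guard goes to cell block B with the sparrow and the toad.

7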